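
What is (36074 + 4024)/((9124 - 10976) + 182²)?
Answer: 6683/5212 ≈ 1.2822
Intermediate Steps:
(36074 + 4024)/((9124 - 10976) + 182²) = 40098/(-1852 + 33124) = 40098/31272 = 40098*(1/31272) = 6683/5212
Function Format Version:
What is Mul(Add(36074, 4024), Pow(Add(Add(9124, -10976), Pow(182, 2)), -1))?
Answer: Rational(6683, 5212) ≈ 1.2822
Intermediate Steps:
Mul(Add(36074, 4024), Pow(Add(Add(9124, -10976), Pow(182, 2)), -1)) = Mul(40098, Pow(Add(-1852, 33124), -1)) = Mul(40098, Pow(31272, -1)) = Mul(40098, Rational(1, 31272)) = Rational(6683, 5212)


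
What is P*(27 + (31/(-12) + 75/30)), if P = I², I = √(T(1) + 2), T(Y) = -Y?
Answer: 323/12 ≈ 26.917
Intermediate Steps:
I = 1 (I = √(-1*1 + 2) = √(-1 + 2) = √1 = 1)
P = 1 (P = 1² = 1)
P*(27 + (31/(-12) + 75/30)) = 1*(27 + (31/(-12) + 75/30)) = 1*(27 + (31*(-1/12) + 75*(1/30))) = 1*(27 + (-31/12 + 5/2)) = 1*(27 - 1/12) = 1*(323/12) = 323/12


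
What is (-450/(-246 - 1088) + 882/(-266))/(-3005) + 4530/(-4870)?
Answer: -17232929043/18546111755 ≈ -0.92919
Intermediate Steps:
(-450/(-246 - 1088) + 882/(-266))/(-3005) + 4530/(-4870) = (-450/(-1334) + 882*(-1/266))*(-1/3005) + 4530*(-1/4870) = (-450*(-1/1334) - 63/19)*(-1/3005) - 453/487 = (225/667 - 63/19)*(-1/3005) - 453/487 = -37746/12673*(-1/3005) - 453/487 = 37746/38082365 - 453/487 = -17232929043/18546111755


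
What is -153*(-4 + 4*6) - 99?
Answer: -3159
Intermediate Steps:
-153*(-4 + 4*6) - 99 = -153*(-4 + 24) - 99 = -153*20 - 99 = -3060 - 99 = -3159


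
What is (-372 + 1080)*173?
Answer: 122484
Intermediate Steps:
(-372 + 1080)*173 = 708*173 = 122484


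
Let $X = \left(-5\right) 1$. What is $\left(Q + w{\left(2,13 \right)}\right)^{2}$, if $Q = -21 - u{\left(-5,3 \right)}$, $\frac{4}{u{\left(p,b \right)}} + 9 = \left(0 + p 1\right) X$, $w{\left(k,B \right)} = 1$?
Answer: $\frac{6561}{16} \approx 410.06$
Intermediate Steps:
$X = -5$
$u{\left(p,b \right)} = \frac{4}{-9 - 5 p}$ ($u{\left(p,b \right)} = \frac{4}{-9 + \left(0 + p 1\right) \left(-5\right)} = \frac{4}{-9 + \left(0 + p\right) \left(-5\right)} = \frac{4}{-9 + p \left(-5\right)} = \frac{4}{-9 - 5 p}$)
$Q = - \frac{85}{4}$ ($Q = -21 - - \frac{4}{9 + 5 \left(-5\right)} = -21 - - \frac{4}{9 - 25} = -21 - - \frac{4}{-16} = -21 - \left(-4\right) \left(- \frac{1}{16}\right) = -21 - \frac{1}{4} = - \frac{85}{4} \approx -21.25$)
$\left(Q + w{\left(2,13 \right)}\right)^{2} = \left(- \frac{85}{4} + 1\right)^{2} = \left(- \frac{81}{4}\right)^{2} = \frac{6561}{16}$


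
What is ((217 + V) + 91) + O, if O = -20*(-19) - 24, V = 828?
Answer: 1492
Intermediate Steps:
O = 356 (O = 380 - 24 = 356)
((217 + V) + 91) + O = ((217 + 828) + 91) + 356 = (1045 + 91) + 356 = 1136 + 356 = 1492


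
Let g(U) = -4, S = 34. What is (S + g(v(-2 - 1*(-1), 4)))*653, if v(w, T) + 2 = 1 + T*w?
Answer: 19590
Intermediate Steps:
v(w, T) = -1 + T*w (v(w, T) = -2 + (1 + T*w) = -1 + T*w)
(S + g(v(-2 - 1*(-1), 4)))*653 = (34 - 4)*653 = 30*653 = 19590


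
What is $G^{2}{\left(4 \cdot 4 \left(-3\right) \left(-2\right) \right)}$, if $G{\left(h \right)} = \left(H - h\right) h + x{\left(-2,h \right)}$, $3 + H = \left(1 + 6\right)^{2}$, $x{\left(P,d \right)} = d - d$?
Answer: $23040000$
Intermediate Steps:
$x{\left(P,d \right)} = 0$
$H = 46$ ($H = -3 + \left(1 + 6\right)^{2} = -3 + 7^{2} = -3 + 49 = 46$)
$G{\left(h \right)} = h \left(46 - h\right)$ ($G{\left(h \right)} = \left(46 - h\right) h + 0 = h \left(46 - h\right) + 0 = h \left(46 - h\right)$)
$G^{2}{\left(4 \cdot 4 \left(-3\right) \left(-2\right) \right)} = \left(4 \cdot 4 \left(-3\right) \left(-2\right) \left(46 - 4 \cdot 4 \left(-3\right) \left(-2\right)\right)\right)^{2} = \left(4 \left(-12\right) \left(-2\right) \left(46 - 4 \left(-12\right) \left(-2\right)\right)\right)^{2} = \left(\left(-48\right) \left(-2\right) \left(46 - \left(-48\right) \left(-2\right)\right)\right)^{2} = \left(96 \left(46 - 96\right)\right)^{2} = \left(96 \left(-50\right)\right)^{2} = \left(-4800\right)^{2} = 23040000$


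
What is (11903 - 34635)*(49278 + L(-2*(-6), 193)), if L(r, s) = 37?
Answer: -1121028580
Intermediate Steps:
(11903 - 34635)*(49278 + L(-2*(-6), 193)) = (11903 - 34635)*(49278 + 37) = -22732*49315 = -1121028580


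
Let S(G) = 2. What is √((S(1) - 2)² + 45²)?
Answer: 45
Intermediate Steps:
√((S(1) - 2)² + 45²) = √((2 - 2)² + 45²) = √(0² + 2025) = √(0 + 2025) = √2025 = 45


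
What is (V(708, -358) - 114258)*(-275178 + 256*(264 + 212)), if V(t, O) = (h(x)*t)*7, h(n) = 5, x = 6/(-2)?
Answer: 13718945916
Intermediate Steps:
x = -3 (x = 6*(-1/2) = -3)
V(t, O) = 35*t (V(t, O) = (5*t)*7 = 35*t)
(V(708, -358) - 114258)*(-275178 + 256*(264 + 212)) = (35*708 - 114258)*(-275178 + 256*(264 + 212)) = (24780 - 114258)*(-275178 + 256*476) = -89478*(-275178 + 121856) = -89478*(-153322) = 13718945916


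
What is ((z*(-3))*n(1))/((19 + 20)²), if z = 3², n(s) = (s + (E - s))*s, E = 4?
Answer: -12/169 ≈ -0.071006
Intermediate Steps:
n(s) = 4*s (n(s) = (s + (4 - s))*s = 4*s)
z = 9
((z*(-3))*n(1))/((19 + 20)²) = ((9*(-3))*(4*1))/((19 + 20)²) = (-27*4)/(39²) = -108/1521 = -108*1/1521 = -12/169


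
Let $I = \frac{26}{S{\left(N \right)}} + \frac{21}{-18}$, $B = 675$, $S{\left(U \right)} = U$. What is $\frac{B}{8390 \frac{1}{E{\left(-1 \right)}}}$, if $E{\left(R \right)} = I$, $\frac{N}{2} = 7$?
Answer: $\frac{1305}{23492} \approx 0.055551$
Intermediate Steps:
$N = 14$ ($N = 2 \cdot 7 = 14$)
$I = \frac{29}{42}$ ($I = \frac{26}{14} + \frac{21}{-18} = 26 \cdot \frac{1}{14} + 21 \left(- \frac{1}{18}\right) = \frac{13}{7} - \frac{7}{6} = \frac{29}{42} \approx 0.69048$)
$E{\left(R \right)} = \frac{29}{42}$
$\frac{B}{8390 \frac{1}{E{\left(-1 \right)}}} = \frac{675}{8390 \frac{1}{\frac{29}{42}}} = \frac{675}{8390 \cdot \frac{42}{29}} = \frac{675}{\frac{352380}{29}} = 675 \cdot \frac{29}{352380} = \frac{1305}{23492}$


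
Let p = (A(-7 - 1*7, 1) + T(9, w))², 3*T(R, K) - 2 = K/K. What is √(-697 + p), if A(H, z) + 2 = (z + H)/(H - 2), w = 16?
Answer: I*√178423/16 ≈ 26.4*I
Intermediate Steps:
T(R, K) = 1 (T(R, K) = ⅔ + (K/K)/3 = ⅔ + (⅓)*1 = ⅔ + ⅓ = 1)
A(H, z) = -2 + (H + z)/(-2 + H) (A(H, z) = -2 + (z + H)/(H - 2) = -2 + (H + z)/(-2 + H))
p = 9/256 (p = ((4 + 1 - (-7 - 1*7))/(-2 + (-7 - 1*7)) + 1)² = ((4 + 1 - (-7 - 7))/(-2 + (-7 - 7)) + 1)² = ((4 + 1 - 1*(-14))/(-2 - 14) + 1)² = ((4 + 1 + 14)/(-16) + 1)² = (-1/16*19 + 1)² = (-19/16 + 1)² = (-3/16)² = 9/256 ≈ 0.035156)
√(-697 + p) = √(-697 + 9/256) = √(-178423/256) = I*√178423/16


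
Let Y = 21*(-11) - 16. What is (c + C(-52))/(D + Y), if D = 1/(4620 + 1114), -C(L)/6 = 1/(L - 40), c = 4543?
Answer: -599148527/32574831 ≈ -18.393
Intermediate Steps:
C(L) = -6/(-40 + L) (C(L) = -6/(L - 40) = -6/(-40 + L))
D = 1/5734 ≈ 0.00017440
Y = -247 (Y = -231 - 16 = -247)
(c + C(-52))/(D + Y) = (4543 - 6/(-40 - 52))/(1/5734 - 247) = (4543 - 6/(-92))/(-1416297/5734) = (4543 - 6*(-1/92))*(-5734/1416297) = (4543 + 3/46)*(-5734/1416297) = (208981/46)*(-5734/1416297) = -599148527/32574831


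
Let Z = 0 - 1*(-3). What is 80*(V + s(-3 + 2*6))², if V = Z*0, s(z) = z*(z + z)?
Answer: 2099520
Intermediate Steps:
Z = 3 (Z = 0 + 3 = 3)
s(z) = 2*z² (s(z) = z*(2*z) = 2*z²)
V = 0 (V = 3*0 = 0)
80*(V + s(-3 + 2*6))² = 80*(0 + 2*(-3 + 2*6)²)² = 80*(0 + 2*(-3 + 12)²)² = 80*(0 + 2*9²)² = 80*(0 + 2*81)² = 80*(0 + 162)² = 80*162² = 80*26244 = 2099520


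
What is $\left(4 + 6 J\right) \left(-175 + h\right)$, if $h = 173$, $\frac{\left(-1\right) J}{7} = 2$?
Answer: $160$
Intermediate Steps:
$J = -14$ ($J = \left(-7\right) 2 = -14$)
$\left(4 + 6 J\right) \left(-175 + h\right) = \left(4 + 6 \left(-14\right)\right) \left(-175 + 173\right) = \left(4 - 84\right) \left(-2\right) = \left(-80\right) \left(-2\right) = 160$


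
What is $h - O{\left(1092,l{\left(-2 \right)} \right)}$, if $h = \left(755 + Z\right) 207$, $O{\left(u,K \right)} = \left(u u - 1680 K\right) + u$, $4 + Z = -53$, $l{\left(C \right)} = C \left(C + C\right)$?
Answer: $-1035630$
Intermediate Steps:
$l{\left(C \right)} = 2 C^{2}$ ($l{\left(C \right)} = C 2 C = 2 C^{2}$)
$Z = -57$ ($Z = -4 - 53 = -57$)
$O{\left(u,K \right)} = u + u^{2} - 1680 K$ ($O{\left(u,K \right)} = \left(u^{2} - 1680 K\right) + u = u + u^{2} - 1680 K$)
$h = 144486$ ($h = \left(755 - 57\right) 207 = 698 \cdot 207 = 144486$)
$h - O{\left(1092,l{\left(-2 \right)} \right)} = 144486 - \left(1092 + 1092^{2} - 1680 \cdot 2 \left(-2\right)^{2}\right) = 144486 - \left(1092 + 1192464 - 1680 \cdot 2 \cdot 4\right) = 144486 - \left(1092 + 1192464 - 13440\right) = 144486 - 1180116 = -1035630$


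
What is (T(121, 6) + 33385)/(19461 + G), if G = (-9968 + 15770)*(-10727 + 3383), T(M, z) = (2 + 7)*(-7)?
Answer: -33322/42590427 ≈ -0.00078238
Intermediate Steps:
T(M, z) = -63 (T(M, z) = 9*(-7) = -63)
G = -42609888 (G = 5802*(-7344) = -42609888)
(T(121, 6) + 33385)/(19461 + G) = (-63 + 33385)/(19461 - 42609888) = 33322/(-42590427) = 33322*(-1/42590427) = -33322/42590427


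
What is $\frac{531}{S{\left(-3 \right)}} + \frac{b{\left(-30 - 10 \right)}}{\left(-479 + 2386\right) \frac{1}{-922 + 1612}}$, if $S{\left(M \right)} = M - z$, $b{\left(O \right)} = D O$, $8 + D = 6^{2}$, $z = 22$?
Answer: $- \frac{20332617}{47675} \approx -426.48$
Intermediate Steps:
$D = 28$ ($D = -8 + 6^{2} = -8 + 36 = 28$)
$b{\left(O \right)} = 28 O$
$S{\left(M \right)} = -22 + M$ ($S{\left(M \right)} = M - 22 = -22 + M$)
$\frac{531}{S{\left(-3 \right)}} + \frac{b{\left(-30 - 10 \right)}}{\left(-479 + 2386\right) \frac{1}{-922 + 1612}} = \frac{531}{-22 - 3} + \frac{28 \left(-30 - 10\right)}{\left(-479 + 2386\right) \frac{1}{-922 + 1612}} = \frac{531}{-25} + \frac{28 \left(-40\right)}{1907 \cdot \frac{1}{690}} = 531 \left(- \frac{1}{25}\right) - \frac{1120}{1907 \cdot \frac{1}{690}} = - \frac{531}{25} - \frac{1120}{\frac{1907}{690}} = - \frac{531}{25} - \frac{772800}{1907} = - \frac{20332617}{47675}$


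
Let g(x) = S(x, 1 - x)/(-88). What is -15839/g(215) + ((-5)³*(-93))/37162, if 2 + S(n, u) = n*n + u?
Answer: 52332439409/1709786458 ≈ 30.608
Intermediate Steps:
S(n, u) = -2 + u + n² (S(n, u) = -2 + (n*n + u) = -2 + (n² + u) = -2 + (u + n²) = -2 + u + n²)
g(x) = 1/88 - x²/88 + x/88 (g(x) = (-2 + (1 - x) + x²)/(-88) = (-1 + x² - x)*(-1/88) = 1/88 - x²/88 + x/88)
-15839/g(215) + ((-5)³*(-93))/37162 = -15839/(1/88 - 1/88*215² + (1/88)*215) + ((-5)³*(-93))/37162 = -15839/(1/88 - 1/88*46225 + 215/88) - 125*(-93)*(1/37162) = -15839/(1/88 - 46225/88 + 215/88) + 11625*(1/37162) = -15839/(-46009/88) + 11625/37162 = -15839*(-88/46009) + 11625/37162 = 1393832/46009 + 11625/37162 = 52332439409/1709786458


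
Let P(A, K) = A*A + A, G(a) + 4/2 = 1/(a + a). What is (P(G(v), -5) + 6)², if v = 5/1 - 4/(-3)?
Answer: 125865961/2085136 ≈ 60.363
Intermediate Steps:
v = 19/3 (v = 5*1 - 4*(-⅓) = 5 + 4/3 = 19/3 ≈ 6.3333)
G(a) = -2 + 1/(2*a) (G(a) = -2 + 1/(a + a) = -2 + 1/(2*a))
P(A, K) = A + A² (P(A, K) = A² + A = A + A²)
(P(G(v), -5) + 6)² = ((-2 + 1/(2*(19/3)))*(1 + (-2 + 1/(2*(19/3)))) + 6)² = ((-2 + (½)*(3/19))*(1 + (-2 + (½)*(3/19))) + 6)² = ((-2 + 3/38)*(1 + (-2 + 3/38)) + 6)² = (-73*(1 - 73/38)/38 + 6)² = (-73/38*(-35/38) + 6)² = (2555/1444 + 6)² = (11219/1444)² = 125865961/2085136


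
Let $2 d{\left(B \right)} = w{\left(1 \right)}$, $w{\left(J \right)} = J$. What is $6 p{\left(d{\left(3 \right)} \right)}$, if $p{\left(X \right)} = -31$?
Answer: $-186$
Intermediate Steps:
$d{\left(B \right)} = \frac{1}{2}$ ($d{\left(B \right)} = \frac{1}{2} \cdot 1 = \frac{1}{2}$)
$6 p{\left(d{\left(3 \right)} \right)} = 6 \left(-31\right) = -186$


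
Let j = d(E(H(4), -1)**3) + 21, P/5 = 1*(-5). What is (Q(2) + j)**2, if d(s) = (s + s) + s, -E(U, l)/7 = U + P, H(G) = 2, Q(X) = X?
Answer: 156747044657956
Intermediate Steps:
P = -25 (P = 5*(1*(-5)) = 5*(-5) = -25)
E(U, l) = 175 - 7*U (E(U, l) = -7*(U - 25) = -7*(-25 + U) = 175 - 7*U)
d(s) = 3*s (d(s) = 2*s + s = 3*s)
j = 12519864 (j = 3*(175 - 7*2)**3 + 21 = 3*(175 - 14)**3 + 21 = 3*161**3 + 21 = 3*4173281 + 21 = 12519843 + 21 = 12519864)
(Q(2) + j)**2 = (2 + 12519864)**2 = 12519866**2 = 156747044657956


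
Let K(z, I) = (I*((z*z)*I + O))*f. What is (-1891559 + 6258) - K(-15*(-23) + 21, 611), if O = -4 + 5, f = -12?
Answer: 600101176543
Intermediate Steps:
O = 1
K(z, I) = -12*I*(1 + I*z**2) (K(z, I) = (I*((z*z)*I + 1))*(-12) = (I*(z**2*I + 1))*(-12) = (I*(I*z**2 + 1))*(-12) = (I*(1 + I*z**2))*(-12) = -12*I*(1 + I*z**2))
(-1891559 + 6258) - K(-15*(-23) + 21, 611) = (-1891559 + 6258) - (-12)*611*(1 + 611*(-15*(-23) + 21)**2) = -1885301 - (-12)*611*(1 + 611*(345 + 21)**2) = -1885301 - (-12)*611*(1 + 611*366**2) = -1885301 - (-12)*611*(1 + 611*133956) = -1885301 - (-12)*611*(1 + 81847116) = -1885301 - (-12)*611*81847117 = -1885301 - 1*(-600103061844) = -1885301 + 600103061844 = 600101176543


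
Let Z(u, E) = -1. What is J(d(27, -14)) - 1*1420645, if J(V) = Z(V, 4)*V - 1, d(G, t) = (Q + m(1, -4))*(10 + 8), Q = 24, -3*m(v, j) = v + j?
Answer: -1421096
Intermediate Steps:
m(v, j) = -j/3 - v/3 (m(v, j) = -(v + j)/3 = -(j + v)/3 = -j/3 - v/3)
d(G, t) = 450 (d(G, t) = (24 + (-⅓*(-4) - ⅓*1))*(10 + 8) = (24 + (4/3 - ⅓))*18 = (24 + 1)*18 = 25*18 = 450)
J(V) = -1 - V (J(V) = -V - 1 = -1 - V)
J(d(27, -14)) - 1*1420645 = (-1 - 1*450) - 1*1420645 = (-1 - 450) - 1420645 = -451 - 1420645 = -1421096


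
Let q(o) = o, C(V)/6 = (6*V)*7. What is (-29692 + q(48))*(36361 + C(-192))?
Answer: 356409812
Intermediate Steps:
C(V) = 252*V (C(V) = 6*((6*V)*7) = 6*(42*V) = 252*V)
(-29692 + q(48))*(36361 + C(-192)) = (-29692 + 48)*(36361 + 252*(-192)) = -29644*(36361 - 48384) = -29644*(-12023) = 356409812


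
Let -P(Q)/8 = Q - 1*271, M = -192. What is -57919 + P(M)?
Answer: -54215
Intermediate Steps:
P(Q) = 2168 - 8*Q (P(Q) = -8*(Q - 1*271) = -8*(Q - 271) = -8*(-271 + Q) = 2168 - 8*Q)
-57919 + P(M) = -57919 + (2168 - 8*(-192)) = -57919 + (2168 + 1536) = -57919 + 3704 = -54215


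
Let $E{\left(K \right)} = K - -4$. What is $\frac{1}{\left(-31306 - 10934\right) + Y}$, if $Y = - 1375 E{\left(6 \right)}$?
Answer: $- \frac{1}{55990} \approx -1.786 \cdot 10^{-5}$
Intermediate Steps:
$E{\left(K \right)} = 4 + K$ ($E{\left(K \right)} = K + 4 = 4 + K$)
$Y = -13750$ ($Y = - 1375 \left(4 + 6\right) = \left(-1375\right) 10 = -13750$)
$\frac{1}{\left(-31306 - 10934\right) + Y} = \frac{1}{\left(-31306 - 10934\right) - 13750} = \frac{1}{-42240 - 13750} = \frac{1}{-55990} = - \frac{1}{55990}$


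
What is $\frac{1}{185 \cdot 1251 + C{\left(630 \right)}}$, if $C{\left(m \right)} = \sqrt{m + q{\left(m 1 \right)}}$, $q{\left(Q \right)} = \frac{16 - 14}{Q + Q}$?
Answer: $\frac{145804050}{33744159914849} - \frac{3 \sqrt{27783070}}{33744159914849} \approx 4.3204 \cdot 10^{-6}$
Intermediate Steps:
$q{\left(Q \right)} = \frac{1}{Q}$ ($q{\left(Q \right)} = \frac{2}{2 Q} = 2 \frac{1}{2 Q} = \frac{1}{Q}$)
$C{\left(m \right)} = \sqrt{m + \frac{1}{m}}$ ($C{\left(m \right)} = \sqrt{m + \frac{1}{m 1}} = \sqrt{m + \frac{1}{m}}$)
$\frac{1}{185 \cdot 1251 + C{\left(630 \right)}} = \frac{1}{185 \cdot 1251 + \sqrt{630 + \frac{1}{630}}} = \frac{1}{231435 + \sqrt{630 + \frac{1}{630}}} = \frac{1}{231435 + \sqrt{\frac{396901}{630}}} = \frac{1}{231435 + \frac{\sqrt{27783070}}{210}}$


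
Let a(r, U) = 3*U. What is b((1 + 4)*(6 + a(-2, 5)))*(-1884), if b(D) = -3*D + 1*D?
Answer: 395640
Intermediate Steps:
b(D) = -2*D (b(D) = -3*D + D = -2*D)
b((1 + 4)*(6 + a(-2, 5)))*(-1884) = -2*(1 + 4)*(6 + 3*5)*(-1884) = -10*(6 + 15)*(-1884) = -10*21*(-1884) = -2*105*(-1884) = -210*(-1884) = 395640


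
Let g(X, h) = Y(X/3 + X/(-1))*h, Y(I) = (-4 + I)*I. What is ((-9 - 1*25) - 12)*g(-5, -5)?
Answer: -4600/9 ≈ -511.11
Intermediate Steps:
Y(I) = I*(-4 + I)
g(X, h) = -2*X*h*(-4 - 2*X/3)/3 (g(X, h) = ((X/3 + X/(-1))*(-4 + (X/3 + X/(-1))))*h = ((X*(1/3) + X*(-1))*(-4 + (X*(1/3) + X*(-1))))*h = ((X/3 - X)*(-4 + (X/3 - X)))*h = ((-2*X/3)*(-4 - 2*X/3))*h = (-2*X*(-4 - 2*X/3)/3)*h = -2*X*h*(-4 - 2*X/3)/3)
((-9 - 1*25) - 12)*g(-5, -5) = ((-9 - 1*25) - 12)*((4/9)*(-5)*(-5)*(6 - 5)) = ((-9 - 25) - 12)*((4/9)*(-5)*(-5)*1) = (-34 - 12)*(100/9) = -46*100/9 = -4600/9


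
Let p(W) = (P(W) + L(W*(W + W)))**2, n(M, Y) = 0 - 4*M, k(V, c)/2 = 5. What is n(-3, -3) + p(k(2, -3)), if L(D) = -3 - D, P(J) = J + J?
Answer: 33501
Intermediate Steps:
k(V, c) = 10 (k(V, c) = 2*5 = 10)
P(J) = 2*J
n(M, Y) = -4*M
p(W) = (-3 - 2*W**2 + 2*W)**2 (p(W) = (2*W + (-3 - W*(W + W)))**2 = (2*W + (-3 - W*2*W))**2 = (2*W + (-3 - 2*W**2))**2 = (-3 - 2*W**2 + 2*W)**2)
n(-3, -3) + p(k(2, -3)) = -4*(-3) + (3 - 2*10 + 2*10**2)**2 = 12 + (3 - 20 + 2*100)**2 = 12 + (3 - 20 + 200)**2 = 12 + 183**2 = 12 + 33489 = 33501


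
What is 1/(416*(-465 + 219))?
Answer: -1/102336 ≈ -9.7717e-6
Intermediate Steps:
1/(416*(-465 + 219)) = 1/(416*(-246)) = 1/(-102336) = -1/102336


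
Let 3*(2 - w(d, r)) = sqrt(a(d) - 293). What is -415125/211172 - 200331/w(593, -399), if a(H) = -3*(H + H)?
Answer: -58699304127/63140428 - 600993*I*sqrt(3851)/3887 ≈ -929.66 - 9594.9*I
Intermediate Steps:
a(H) = -6*H
w(d, r) = 2 - sqrt(-293 - 6*d)/3 (w(d, r) = 2 - sqrt(-6*d - 293)/3 = 2 - sqrt(-293 - 6*d)/3)
-415125/211172 - 200331/w(593, -399) = -415125/211172 - 200331/(2 - sqrt(-293 - 6*593)/3) = -415125*1/211172 - 200331/(2 - sqrt(-293 - 3558)/3) = -415125/211172 - 200331/(2 - I*sqrt(3851)/3)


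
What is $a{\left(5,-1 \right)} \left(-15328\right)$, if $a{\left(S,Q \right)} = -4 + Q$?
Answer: $76640$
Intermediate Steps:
$a{\left(5,-1 \right)} \left(-15328\right) = \left(-4 - 1\right) \left(-15328\right) = \left(-5\right) \left(-15328\right) = 76640$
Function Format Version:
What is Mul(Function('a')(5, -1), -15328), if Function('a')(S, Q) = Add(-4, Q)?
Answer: 76640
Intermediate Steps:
Mul(Function('a')(5, -1), -15328) = Mul(Add(-4, -1), -15328) = Mul(-5, -15328) = 76640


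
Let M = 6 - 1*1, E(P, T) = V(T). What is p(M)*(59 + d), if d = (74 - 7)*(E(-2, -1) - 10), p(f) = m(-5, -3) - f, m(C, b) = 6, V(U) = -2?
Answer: -745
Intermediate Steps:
E(P, T) = -2
M = 5 (M = 6 - 1 = 5)
p(f) = 6 - f
d = -804 (d = (74 - 7)*(-2 - 10) = 67*(-12) = -804)
p(M)*(59 + d) = (6 - 1*5)*(59 - 804) = (6 - 5)*(-745) = 1*(-745) = -745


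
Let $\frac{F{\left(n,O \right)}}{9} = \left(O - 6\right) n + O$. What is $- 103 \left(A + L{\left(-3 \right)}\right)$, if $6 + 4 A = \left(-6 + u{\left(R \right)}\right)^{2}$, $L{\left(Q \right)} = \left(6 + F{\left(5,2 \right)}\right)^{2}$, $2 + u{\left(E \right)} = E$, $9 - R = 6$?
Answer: $- \frac{10028389}{4} \approx -2.5071 \cdot 10^{6}$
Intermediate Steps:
$R = 3$ ($R = 9 - 6 = 3$)
$u{\left(E \right)} = -2 + E$
$F{\left(n,O \right)} = 9 O + 9 n \left(-6 + O\right)$ ($F{\left(n,O \right)} = 9 \left(\left(O - 6\right) n + O\right) = 9 \left(\left(-6 + O\right) n + O\right) = 9 \left(n \left(-6 + O\right) + O\right) = 9 \left(O + n \left(-6 + O\right)\right) = 9 O + 9 n \left(-6 + O\right)$)
$L{\left(Q \right)} = 24336$ ($L{\left(Q \right)} = \left(6 + \left(\left(-54\right) 5 + 9 \cdot 2 + 9 \cdot 2 \cdot 5\right)\right)^{2} = \left(6 + \left(-270 + 18 + 90\right)\right)^{2} = \left(6 - 162\right)^{2} = \left(-156\right)^{2} = 24336$)
$A = \frac{19}{4}$ ($A = - \frac{3}{2} + \frac{\left(-6 + \left(-2 + 3\right)\right)^{2}}{4} = - \frac{3}{2} + \frac{\left(-6 + 1\right)^{2}}{4} = - \frac{3}{2} + \frac{\left(-5\right)^{2}}{4} = - \frac{3}{2} + \frac{1}{4} \cdot 25 = - \frac{3}{2} + \frac{25}{4} = \frac{19}{4} \approx 4.75$)
$- 103 \left(A + L{\left(-3 \right)}\right) = - 103 \left(\frac{19}{4} + 24336\right) = \left(-103\right) \frac{97363}{4} = - \frac{10028389}{4}$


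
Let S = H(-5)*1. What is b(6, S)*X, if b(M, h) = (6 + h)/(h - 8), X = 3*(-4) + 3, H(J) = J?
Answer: 9/13 ≈ 0.69231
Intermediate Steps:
S = -5 (S = -5*1 = -5)
X = -9 (X = -12 + 3 = -9)
b(M, h) = (6 + h)/(-8 + h)
b(6, S)*X = ((6 - 5)/(-8 - 5))*(-9) = (1/(-13))*(-9) = -1/13*1*(-9) = -1/13*(-9) = 9/13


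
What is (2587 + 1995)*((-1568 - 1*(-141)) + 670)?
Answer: -3468574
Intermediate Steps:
(2587 + 1995)*((-1568 - 1*(-141)) + 670) = 4582*((-1568 + 141) + 670) = 4582*(-1427 + 670) = 4582*(-757) = -3468574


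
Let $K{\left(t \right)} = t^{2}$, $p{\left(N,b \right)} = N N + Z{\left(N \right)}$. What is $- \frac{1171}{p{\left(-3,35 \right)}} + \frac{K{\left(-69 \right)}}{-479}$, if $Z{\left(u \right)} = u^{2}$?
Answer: $- \frac{646607}{8622} \approx -74.995$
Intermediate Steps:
$p{\left(N,b \right)} = 2 N^{2}$ ($p{\left(N,b \right)} = N N + N^{2} = N^{2} + N^{2} = 2 N^{2}$)
$- \frac{1171}{p{\left(-3,35 \right)}} + \frac{K{\left(-69 \right)}}{-479} = - \frac{1171}{2 \left(-3\right)^{2}} + \frac{\left(-69\right)^{2}}{-479} = - \frac{1171}{2 \cdot 9} + 4761 \left(- \frac{1}{479}\right) = - \frac{1171}{18} - \frac{4761}{479} = - \frac{646607}{8622}$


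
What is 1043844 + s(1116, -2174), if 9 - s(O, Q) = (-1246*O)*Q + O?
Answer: -3021982527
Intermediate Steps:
s(O, Q) = 9 - O + 1246*O*Q (s(O, Q) = 9 - ((-1246*O)*Q + O) = 9 - (-1246*O*Q + O) = 9 - (O - 1246*O*Q) = 9 + (-O + 1246*O*Q) = 9 - O + 1246*O*Q)
1043844 + s(1116, -2174) = 1043844 + (9 - 1*1116 + 1246*1116*(-2174)) = 1043844 + (9 - 1116 - 3023025264) = 1043844 - 3023026371 = -3021982527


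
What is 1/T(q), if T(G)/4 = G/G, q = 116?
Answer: 1/4 ≈ 0.25000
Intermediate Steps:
T(G) = 4 (T(G) = 4*(G/G) = 4*1 = 4)
1/T(q) = 1/4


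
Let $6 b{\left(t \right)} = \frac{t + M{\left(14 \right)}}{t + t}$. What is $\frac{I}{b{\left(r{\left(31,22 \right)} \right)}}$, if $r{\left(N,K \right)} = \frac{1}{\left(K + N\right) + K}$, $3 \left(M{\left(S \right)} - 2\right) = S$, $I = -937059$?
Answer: $- \frac{3748236}{167} \approx -22445.0$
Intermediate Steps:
$M{\left(S \right)} = 2 + \frac{S}{3}$
$r{\left(N,K \right)} = \frac{1}{N + 2 K}$
$b{\left(t \right)} = \frac{\frac{20}{3} + t}{12 t}$ ($b{\left(t \right)} = \frac{\left(t + \left(2 + \frac{1}{3} \cdot 14\right)\right) \frac{1}{t + t}}{6} = \frac{\left(t + \left(2 + \frac{14}{3}\right)\right) \frac{1}{2 t}}{6} = \frac{\left(t + \frac{20}{3}\right) \frac{1}{2 t}}{6} = \frac{\left(\frac{20}{3} + t\right) \frac{1}{2 t}}{6} = \frac{\frac{1}{2} \frac{1}{t} \left(\frac{20}{3} + t\right)}{6} = \frac{\frac{20}{3} + t}{12 t}$)
$\frac{I}{b{\left(r{\left(31,22 \right)} \right)}} = - \frac{937059}{\frac{1}{36} \frac{1}{\frac{1}{31 + 2 \cdot 22}} \left(20 + \frac{3}{31 + 2 \cdot 22}\right)} = - \frac{937059}{\frac{1}{36} \frac{1}{\frac{1}{31 + 44}} \left(20 + \frac{3}{31 + 44}\right)} = - \frac{937059}{\frac{1}{36} \frac{1}{\frac{1}{75}} \left(20 + \frac{3}{75}\right)} = - \frac{937059}{\frac{1}{36} \frac{1}{\frac{1}{75}} \left(20 + 3 \cdot \frac{1}{75}\right)} = - \frac{937059}{\frac{1}{36} \cdot 75 \left(20 + \frac{1}{25}\right)} = - \frac{937059}{\frac{1}{36} \cdot 75 \cdot \frac{501}{25}} = - \frac{937059}{\frac{167}{4}} = \left(-937059\right) \frac{4}{167} = - \frac{3748236}{167}$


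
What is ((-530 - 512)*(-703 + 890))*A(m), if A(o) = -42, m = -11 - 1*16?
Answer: 8183868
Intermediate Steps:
m = -27 (m = -11 - 16 = -27)
((-530 - 512)*(-703 + 890))*A(m) = ((-530 - 512)*(-703 + 890))*(-42) = -1042*187*(-42) = -194854*(-42) = 8183868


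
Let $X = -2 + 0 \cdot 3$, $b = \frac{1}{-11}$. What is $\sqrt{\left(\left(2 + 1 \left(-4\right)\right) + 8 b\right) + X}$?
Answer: $\frac{2 i \sqrt{143}}{11} \approx 2.1742 i$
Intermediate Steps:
$b = - \frac{1}{11} \approx -0.090909$
$X = -2$ ($X = -2 + 0 = -2$)
$\sqrt{\left(\left(2 + 1 \left(-4\right)\right) + 8 b\right) + X} = \sqrt{\left(\left(2 + 1 \left(-4\right)\right) + 8 \left(- \frac{1}{11}\right)\right) - 2} = \sqrt{\left(\left(2 - 4\right) - \frac{8}{11}\right) - 2} = \sqrt{\left(-2 - \frac{8}{11}\right) - 2} = \sqrt{- \frac{30}{11} - 2} = \sqrt{- \frac{52}{11}} = \frac{2 i \sqrt{143}}{11}$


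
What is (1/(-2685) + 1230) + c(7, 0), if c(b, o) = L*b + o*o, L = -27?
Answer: 2795084/2685 ≈ 1041.0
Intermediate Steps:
c(b, o) = o² - 27*b (c(b, o) = -27*b + o*o = -27*b + o² = o² - 27*b)
(1/(-2685) + 1230) + c(7, 0) = (1/(-2685) + 1230) + (0² - 27*7) = (-1/2685 + 1230) + (0 - 189) = 3302549/2685 - 189 = 2795084/2685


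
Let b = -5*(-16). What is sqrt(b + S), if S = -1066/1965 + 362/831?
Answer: 2*sqrt(5917442832885)/544305 ≈ 8.9383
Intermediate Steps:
S = -58172/544305 (S = -1066*1/1965 + 362*(1/831) = -1066/1965 + 362/831 = -58172/544305 ≈ -0.10687)
b = 80
sqrt(b + S) = sqrt(80 - 58172/544305) = sqrt(43486228/544305) = 2*sqrt(5917442832885)/544305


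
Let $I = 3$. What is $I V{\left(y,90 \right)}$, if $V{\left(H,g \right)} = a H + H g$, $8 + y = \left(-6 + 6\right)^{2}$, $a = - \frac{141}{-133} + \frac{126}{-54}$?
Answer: $- \frac{283216}{133} \approx -2129.4$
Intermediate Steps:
$a = - \frac{508}{399}$ ($a = \left(-141\right) \left(- \frac{1}{133}\right) + 126 \left(- \frac{1}{54}\right) = \frac{141}{133} - \frac{7}{3} = - \frac{508}{399} \approx -1.2732$)
$y = -8$ ($y = -8 + \left(-6 + 6\right)^{2} = -8 + 0^{2} = -8 + 0 = -8$)
$V{\left(H,g \right)} = - \frac{508 H}{399} + H g$
$I V{\left(y,90 \right)} = 3 \cdot \frac{1}{399} \left(-8\right) \left(-508 + 399 \cdot 90\right) = 3 \cdot \frac{1}{399} \left(-8\right) \left(-508 + 35910\right) = 3 \cdot \frac{1}{399} \left(-8\right) 35402 = 3 \left(- \frac{283216}{399}\right) = - \frac{283216}{133}$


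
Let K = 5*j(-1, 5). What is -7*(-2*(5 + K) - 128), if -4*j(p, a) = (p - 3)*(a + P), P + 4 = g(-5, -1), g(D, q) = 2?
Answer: 1176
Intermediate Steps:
P = -2 (P = -4 + 2 = -2)
j(p, a) = -(-3 + p)*(-2 + a)/4 (j(p, a) = -(p - 3)*(a - 2)/4 = -(-3 + p)*(-2 + a)/4)
K = 15 (K = 5*(-3/2 + (½)*(-1) + (¾)*5 - ¼*5*(-1)) = 5*(-3/2 - ½ + 15/4 + 5/4) = 5*3 = 15)
-7*(-2*(5 + K) - 128) = -7*(-2*(5 + 15) - 128) = -7*(-2*20 - 128) = -7*(-40 - 128) = -7*(-168) = 1176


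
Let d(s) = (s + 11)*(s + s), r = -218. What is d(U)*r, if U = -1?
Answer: 4360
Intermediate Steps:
d(s) = 2*s*(11 + s) (d(s) = (11 + s)*(2*s) = 2*s*(11 + s))
d(U)*r = (2*(-1)*(11 - 1))*(-218) = (2*(-1)*10)*(-218) = -20*(-218) = 4360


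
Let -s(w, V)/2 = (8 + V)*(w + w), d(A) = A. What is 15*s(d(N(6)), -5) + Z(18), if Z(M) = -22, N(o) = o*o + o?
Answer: -7582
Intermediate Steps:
N(o) = o + o² (N(o) = o² + o = o + o²)
s(w, V) = -4*w*(8 + V) (s(w, V) = -2*(8 + V)*(w + w) = -2*(8 + V)*2*w = -4*w*(8 + V))
15*s(d(N(6)), -5) + Z(18) = 15*(-4*6*(1 + 6)*(8 - 5)) - 22 = 15*(-4*6*7*3) - 22 = 15*(-4*42*3) - 22 = 15*(-504) - 22 = -7560 - 22 = -7582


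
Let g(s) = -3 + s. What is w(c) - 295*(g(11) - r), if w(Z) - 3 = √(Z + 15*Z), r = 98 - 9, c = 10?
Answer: 23898 + 4*√10 ≈ 23911.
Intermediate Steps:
r = 89
w(Z) = 3 + 4*√Z (w(Z) = 3 + √(Z + 15*Z) = 3 + √(16*Z) = 3 + 4*√Z)
w(c) - 295*(g(11) - r) = (3 + 4*√10) - 295*((-3 + 11) - 1*89) = (3 + 4*√10) - 295*(8 - 89) = (3 + 4*√10) - 295*(-81) = (3 + 4*√10) + 23895 = 23898 + 4*√10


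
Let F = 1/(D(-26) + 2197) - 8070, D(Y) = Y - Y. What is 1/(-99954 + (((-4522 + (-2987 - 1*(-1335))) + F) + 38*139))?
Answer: -2197/239288451 ≈ -9.1814e-6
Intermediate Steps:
D(Y) = 0
F = -17729789/2197 (F = 1/(0 + 2197) - 8070 = 1/2197 - 8070 = -17729789/2197 ≈ -8070.0)
1/(-99954 + (((-4522 + (-2987 - 1*(-1335))) + F) + 38*139)) = 1/(-99954 + (((-4522 + (-2987 - 1*(-1335))) - 17729789/2197) + 38*139)) = 1/(-99954 + (((-4522 + (-2987 + 1335)) - 17729789/2197) + 5282)) = 1/(-99954 + (((-4522 - 1652) - 17729789/2197) + 5282)) = 1/(-99954 + ((-6174 - 17729789/2197) + 5282)) = 1/(-99954 + (-31294067/2197 + 5282)) = 1/(-99954 - 19689513/2197) = 1/(-239288451/2197) = -2197/239288451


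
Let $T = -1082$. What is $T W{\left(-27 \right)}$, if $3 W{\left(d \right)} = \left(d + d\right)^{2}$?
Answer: $-1051704$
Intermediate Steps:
$W{\left(d \right)} = \frac{4 d^{2}}{3}$ ($W{\left(d \right)} = \frac{\left(d + d\right)^{2}}{3} = \frac{\left(2 d\right)^{2}}{3} = \frac{4 d^{2}}{3}$)
$T W{\left(-27 \right)} = - 1082 \frac{4 \left(-27\right)^{2}}{3} = - 1082 \cdot \frac{4}{3} \cdot 729 = \left(-1082\right) 972 = -1051704$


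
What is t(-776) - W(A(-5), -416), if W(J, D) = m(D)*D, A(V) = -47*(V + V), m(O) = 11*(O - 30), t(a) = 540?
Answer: -2040356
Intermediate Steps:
m(O) = -330 + 11*O (m(O) = 11*(-30 + O) = -330 + 11*O)
A(V) = -94*V
W(J, D) = D*(-330 + 11*D) (W(J, D) = (-330 + 11*D)*D = D*(-330 + 11*D))
t(-776) - W(A(-5), -416) = 540 - 11*(-416)*(-30 - 416) = 540 - 11*(-416)*(-446) = 540 - 1*2040896 = 540 - 2040896 = -2040356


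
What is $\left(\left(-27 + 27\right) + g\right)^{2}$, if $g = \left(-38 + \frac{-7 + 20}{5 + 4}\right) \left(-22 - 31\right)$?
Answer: $\frac{304048969}{81} \approx 3.7537 \cdot 10^{6}$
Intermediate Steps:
$g = \frac{17437}{9}$ ($g = \left(-38 + \frac{13}{9}\right) \left(-53\right) = \left(- \frac{329}{9}\right) \left(-53\right) = \frac{17437}{9} \approx 1937.4$)
$\left(\left(-27 + 27\right) + g\right)^{2} = \left(\left(-27 + 27\right) + \frac{17437}{9}\right)^{2} = \left(0 + \frac{17437}{9}\right)^{2} = \left(\frac{17437}{9}\right)^{2} = \frac{304048969}{81}$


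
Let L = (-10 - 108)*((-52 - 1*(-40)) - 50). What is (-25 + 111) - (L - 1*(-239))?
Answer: -7469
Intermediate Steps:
L = 7316 (L = -118*((-52 + 40) - 50) = -118*(-12 - 50) = -118*(-62) = 7316)
(-25 + 111) - (L - 1*(-239)) = (-25 + 111) - (7316 - 1*(-239)) = 86 - (7316 + 239) = 86 - 1*7555 = 86 - 7555 = -7469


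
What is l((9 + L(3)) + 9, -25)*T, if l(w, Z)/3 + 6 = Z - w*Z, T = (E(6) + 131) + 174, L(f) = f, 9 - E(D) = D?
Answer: 456456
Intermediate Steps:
E(D) = 9 - D
T = 308 (T = ((9 - 1*6) + 131) + 174 = ((9 - 6) + 131) + 174 = (3 + 131) + 174 = 134 + 174 = 308)
l(w, Z) = -18 + 3*Z - 3*Z*w (l(w, Z) = -18 + 3*(Z - w*Z) = -18 + 3*(Z - Z*w) = -18 + (3*Z - 3*Z*w) = -18 + 3*Z - 3*Z*w)
l((9 + L(3)) + 9, -25)*T = (-18 + 3*(-25) - 3*(-25)*((9 + 3) + 9))*308 = (-18 - 75 - 3*(-25)*(12 + 9))*308 = (-18 - 75 - 3*(-25)*21)*308 = (-18 - 75 + 1575)*308 = 1482*308 = 456456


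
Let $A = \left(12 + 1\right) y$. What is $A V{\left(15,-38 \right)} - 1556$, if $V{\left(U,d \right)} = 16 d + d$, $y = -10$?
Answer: $82424$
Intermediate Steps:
$V{\left(U,d \right)} = 17 d$
$A = -130$ ($A = \left(12 + 1\right) \left(-10\right) = 13 \left(-10\right) = -130$)
$A V{\left(15,-38 \right)} - 1556 = - 130 \cdot 17 \left(-38\right) - 1556 = \left(-130\right) \left(-646\right) - 1556 = 83980 - 1556 = 82424$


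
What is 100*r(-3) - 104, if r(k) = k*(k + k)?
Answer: 1696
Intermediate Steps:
r(k) = 2*k² (r(k) = k*(2*k) = 2*k²)
100*r(-3) - 104 = 100*(2*(-3)²) - 104 = 100*(2*9) - 104 = 100*18 - 104 = 1800 - 104 = 1696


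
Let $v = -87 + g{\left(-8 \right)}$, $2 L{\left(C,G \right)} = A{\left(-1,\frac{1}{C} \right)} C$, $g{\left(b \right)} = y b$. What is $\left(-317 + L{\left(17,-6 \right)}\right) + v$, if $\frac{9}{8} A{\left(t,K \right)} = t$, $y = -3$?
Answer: $- \frac{3488}{9} \approx -387.56$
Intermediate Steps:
$A{\left(t,K \right)} = \frac{8 t}{9}$
$g{\left(b \right)} = - 3 b$
$L{\left(C,G \right)} = - \frac{4 C}{9}$ ($L{\left(C,G \right)} = \frac{\frac{8}{9} \left(-1\right) C}{2} = \frac{\left(- \frac{8}{9}\right) C}{2} = - \frac{4 C}{9}$)
$v = -63$ ($v = -87 - -24 = -87 + 24 = -63$)
$\left(-317 + L{\left(17,-6 \right)}\right) + v = \left(-317 - \frac{68}{9}\right) - 63 = - \frac{2921}{9} - 63 = - \frac{3488}{9}$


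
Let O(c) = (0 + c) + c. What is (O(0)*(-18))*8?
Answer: 0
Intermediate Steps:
O(c) = 2*c (O(c) = c + c = 2*c)
(O(0)*(-18))*8 = ((2*0)*(-18))*8 = (0*(-18))*8 = 0*8 = 0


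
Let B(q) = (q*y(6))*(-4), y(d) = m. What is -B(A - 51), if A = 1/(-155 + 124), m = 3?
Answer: -18984/31 ≈ -612.39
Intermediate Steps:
y(d) = 3
A = -1/31 (A = 1/(-31) = -1/31 ≈ -0.032258)
B(q) = -12*q (B(q) = (q*3)*(-4) = (3*q)*(-4) = -12*q)
-B(A - 51) = -(-12)*(-1/31 - 51) = -(-12)*(-1582)/31 = -1*18984/31 = -18984/31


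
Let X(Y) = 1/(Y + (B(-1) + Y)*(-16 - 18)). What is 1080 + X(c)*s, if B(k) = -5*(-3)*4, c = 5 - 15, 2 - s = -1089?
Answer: 1845709/1710 ≈ 1079.4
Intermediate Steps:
s = 1091 (s = 2 - 1*(-1089) = 2 + 1089 = 1091)
c = -10
B(k) = 60 (B(k) = 15*4 = 60)
X(Y) = 1/(-2040 - 33*Y) (X(Y) = 1/(Y + (60 + Y)*(-16 - 18)) = 1/(Y + (60 + Y)*(-34)) = 1/(Y + (-2040 - 34*Y)) = 1/(-2040 - 33*Y))
1080 + X(c)*s = 1080 - 1/(2040 + 33*(-10))*1091 = 1080 - 1/(2040 - 330)*1091 = 1080 - 1/1710*1091 = 1080 - 1091/1710 = 1845709/1710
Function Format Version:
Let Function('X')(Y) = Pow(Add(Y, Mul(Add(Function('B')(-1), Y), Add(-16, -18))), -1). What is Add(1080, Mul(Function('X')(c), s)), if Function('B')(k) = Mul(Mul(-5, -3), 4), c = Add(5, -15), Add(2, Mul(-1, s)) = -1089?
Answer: Rational(1845709, 1710) ≈ 1079.4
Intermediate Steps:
s = 1091 (s = Add(2, Mul(-1, -1089)) = Add(2, 1089) = 1091)
c = -10
Function('B')(k) = 60 (Function('B')(k) = Mul(15, 4) = 60)
Function('X')(Y) = Pow(Add(-2040, Mul(-33, Y)), -1) (Function('X')(Y) = Pow(Add(Y, Mul(Add(60, Y), Add(-16, -18))), -1) = Pow(Add(Y, Mul(Add(60, Y), -34)), -1) = Pow(Add(Y, Add(-2040, Mul(-34, Y))), -1) = Pow(Add(-2040, Mul(-33, Y)), -1))
Add(1080, Mul(Function('X')(c), s)) = Add(1080, Mul(Mul(-1, Pow(Add(2040, Mul(33, -10)), -1)), 1091)) = Add(1080, Mul(Mul(-1, Pow(Add(2040, -330), -1)), 1091)) = Add(1080, Mul(Mul(-1, Pow(1710, -1)), 1091)) = Add(1080, Mul(Mul(-1, Rational(1, 1710)), 1091)) = Add(1080, Mul(Rational(-1, 1710), 1091)) = Add(1080, Rational(-1091, 1710)) = Rational(1845709, 1710)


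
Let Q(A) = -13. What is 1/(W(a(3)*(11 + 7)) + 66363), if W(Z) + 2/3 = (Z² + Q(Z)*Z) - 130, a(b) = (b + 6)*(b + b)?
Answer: 3/2995141 ≈ 1.0016e-6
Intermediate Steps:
a(b) = 2*b*(6 + b) (a(b) = (6 + b)*(2*b) = 2*b*(6 + b))
W(Z) = -392/3 + Z² - 13*Z (W(Z) = -⅔ + ((Z² - 13*Z) - 130) = -⅔ + (-130 + Z² - 13*Z) = -392/3 + Z² - 13*Z)
1/(W(a(3)*(11 + 7)) + 66363) = 1/((-392/3 + ((2*3*(6 + 3))*(11 + 7))² - 13*2*3*(6 + 3)*(11 + 7)) + 66363) = 1/((-392/3 + ((2*3*9)*18)² - 13*2*3*9*18) + 66363) = 1/((-392/3 + (54*18)² - 702*18) + 66363) = 1/((-392/3 + 972² - 13*972) + 66363) = 1/((-392/3 + 944784 - 12636) + 66363) = 1/(2796052/3 + 66363) = 1/(2995141/3) = 3/2995141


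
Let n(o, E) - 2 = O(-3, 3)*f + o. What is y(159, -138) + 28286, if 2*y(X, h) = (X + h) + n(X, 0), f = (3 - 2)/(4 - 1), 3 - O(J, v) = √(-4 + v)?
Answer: 56755/2 - I/6 ≈ 28378.0 - 0.16667*I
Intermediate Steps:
O(J, v) = 3 - √(-4 + v)
f = ⅓ (f = 1/3 = 1*(⅓) = ⅓ ≈ 0.33333)
n(o, E) = 3 + o - I/3 (n(o, E) = 2 + ((3 - √(-4 + 3))*(⅓) + o) = 2 + ((3 - √(-1))*(⅓) + o) = 2 + ((3 - I)*(⅓) + o) = 2 + ((1 - I/3) + o) = 2 + (1 + o - I/3) = 3 + o - I/3)
y(X, h) = 3/2 + X + h/2 - I/6 (y(X, h) = ((X + h) + (3 + X - I/3))/2 = (3 + h + 2*X - I/3)/2 = 3/2 + X + h/2 - I/6)
y(159, -138) + 28286 = (3/2 + 159 + (½)*(-138) - I/6) + 28286 = (3/2 + 159 - 69 - I/6) + 28286 = (183/2 - I/6) + 28286 = 56755/2 - I/6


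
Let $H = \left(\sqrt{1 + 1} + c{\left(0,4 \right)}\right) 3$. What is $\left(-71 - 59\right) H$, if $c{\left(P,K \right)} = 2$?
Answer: $-780 - 390 \sqrt{2} \approx -1331.5$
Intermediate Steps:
$H = 6 + 3 \sqrt{2}$ ($H = \left(\sqrt{1 + 1} + 2\right) 3 = \left(\sqrt{2} + 2\right) 3 = \left(2 + \sqrt{2}\right) 3 = 6 + 3 \sqrt{2} \approx 10.243$)
$\left(-71 - 59\right) H = \left(-71 - 59\right) \left(6 + 3 \sqrt{2}\right) = - 130 \left(6 + 3 \sqrt{2}\right) = -780 - 390 \sqrt{2}$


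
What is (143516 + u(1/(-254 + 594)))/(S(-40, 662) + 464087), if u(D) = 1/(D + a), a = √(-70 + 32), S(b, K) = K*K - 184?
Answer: 630437228656/3962952243747 - 115600*I*√38/3962952243747 ≈ 0.15908 - 1.7982e-7*I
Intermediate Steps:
S(b, K) = -184 + K² (S(b, K) = K² - 184 = -184 + K²)
a = I*√38 (a = √(-38) = I*√38 ≈ 6.1644*I)
u(D) = 1/(D + I*√38)
(143516 + u(1/(-254 + 594)))/(S(-40, 662) + 464087) = (143516 + 1/(1/(-254 + 594) + I*√38))/((-184 + 662²) + 464087) = (143516 + 1/(1/340 + I*√38))/((-184 + 438244) + 464087) = (143516 + 1/(1/340 + I*√38))/(438060 + 464087) = (143516 + 1/(1/340 + I*√38))/902147 = (143516 + 1/(1/340 + I*√38))*(1/902147) = 143516/902147 + 1/(902147*(1/340 + I*√38))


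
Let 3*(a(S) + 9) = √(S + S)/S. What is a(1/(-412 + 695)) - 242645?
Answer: -242654 + √566/3 ≈ -2.4265e+5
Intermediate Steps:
a(S) = -9 + √2/(3*√S) (a(S) = -9 + (√(S + S)/S)/3 = -9 + (√(2*S)/S)/3 = -9 + ((√2*√S)/S)/3 = -9 + (√2/√S)/3 = -9 + √2/(3*√S))
a(1/(-412 + 695)) - 242645 = (-9 + √2/(3*√(1/(-412 + 695)))) - 242645 = (-9 + √2/(3*√(1/283))) - 242645 = (-9 + √2/(3*283^(-½))) - 242645 = (-9 + √2*√283/3) - 242645 = (-9 + √566/3) - 242645 = -242654 + √566/3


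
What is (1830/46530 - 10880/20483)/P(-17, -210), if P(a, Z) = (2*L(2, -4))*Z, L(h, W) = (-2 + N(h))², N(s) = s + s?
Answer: 15625417/53372143440 ≈ 0.00029276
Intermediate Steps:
N(s) = 2*s
L(h, W) = (-2 + 2*h)²
P(a, Z) = 8*Z (P(a, Z) = (2*(4*(-1 + 2)²))*Z = (2*(4*1²))*Z = (2*(4*1))*Z = (2*4)*Z = 8*Z)
(1830/46530 - 10880/20483)/P(-17, -210) = (1830/46530 - 10880/20483)/((8*(-210))) = (1830*(1/46530) - 10880*1/20483)/(-1680) = (61/1551 - 10880/20483)*(-1/1680) = -15625417/31769133*(-1/1680) = 15625417/53372143440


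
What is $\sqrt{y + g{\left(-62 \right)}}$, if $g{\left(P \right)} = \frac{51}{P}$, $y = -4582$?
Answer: $\frac{i \sqrt{17616370}}{62} \approx 67.697 i$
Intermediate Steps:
$\sqrt{y + g{\left(-62 \right)}} = \sqrt{-4582 + \frac{51}{-62}} = \sqrt{-4582 + 51 \left(- \frac{1}{62}\right)} = \sqrt{-4582 - \frac{51}{62}} = \sqrt{- \frac{284135}{62}} = \frac{i \sqrt{17616370}}{62}$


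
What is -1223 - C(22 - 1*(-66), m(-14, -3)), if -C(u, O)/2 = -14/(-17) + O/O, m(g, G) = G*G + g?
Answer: -20729/17 ≈ -1219.4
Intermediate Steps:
m(g, G) = g + G² (m(g, G) = G² + g = g + G²)
C(u, O) = -62/17 (C(u, O) = -2*(-14/(-17) + O/O) = -2*(-14*(-1/17) + 1) = -2*(14/17 + 1) = -2*31/17 = -62/17)
-1223 - C(22 - 1*(-66), m(-14, -3)) = -1223 - 1*(-62/17) = -1223 + 62/17 = -20729/17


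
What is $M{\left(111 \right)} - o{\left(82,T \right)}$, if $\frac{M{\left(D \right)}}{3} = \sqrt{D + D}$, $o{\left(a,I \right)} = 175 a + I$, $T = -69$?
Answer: $-14281 + 3 \sqrt{222} \approx -14236.0$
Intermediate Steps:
$o{\left(a,I \right)} = I + 175 a$
$M{\left(D \right)} = 3 \sqrt{2} \sqrt{D}$ ($M{\left(D \right)} = 3 \sqrt{D + D} = 3 \sqrt{2 D} = 3 \sqrt{2} \sqrt{D}$)
$M{\left(111 \right)} - o{\left(82,T \right)} = 3 \sqrt{2} \sqrt{111} - \left(-69 + 175 \cdot 82\right) = 3 \sqrt{222} - \left(-69 + 14350\right) = 3 \sqrt{222} - 14281 = -14281 + 3 \sqrt{222}$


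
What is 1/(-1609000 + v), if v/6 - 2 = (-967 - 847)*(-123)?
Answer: -1/270256 ≈ -3.7002e-6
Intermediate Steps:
v = 1338744 (v = 12 + 6*((-967 - 847)*(-123)) = 12 + 6*(-1814*(-123)) = 12 + 6*223122 = 12 + 1338732 = 1338744)
1/(-1609000 + v) = 1/(-1609000 + 1338744) = 1/(-270256) = -1/270256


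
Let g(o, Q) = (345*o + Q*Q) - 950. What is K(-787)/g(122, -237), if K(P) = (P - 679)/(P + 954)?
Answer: -1466/16250603 ≈ -9.0212e-5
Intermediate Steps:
g(o, Q) = -950 + Q² + 345*o (g(o, Q) = (345*o + Q²) - 950 = (Q² + 345*o) - 950 = -950 + Q² + 345*o)
K(P) = (-679 + P)/(954 + P)
K(-787)/g(122, -237) = ((-679 - 787)/(954 - 787))/(-950 + (-237)² + 345*122) = (-1466/167)/(-950 + 56169 + 42090) = ((1/167)*(-1466))/97309 = -1466/167*1/97309 = -1466/16250603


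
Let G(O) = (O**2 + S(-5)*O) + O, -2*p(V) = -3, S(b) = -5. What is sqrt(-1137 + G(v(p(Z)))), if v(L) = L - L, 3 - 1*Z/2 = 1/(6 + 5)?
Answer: I*sqrt(1137) ≈ 33.719*I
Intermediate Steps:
Z = 64/11 (Z = 6 - 2/(6 + 5) = 6 - 2/11 = 64/11 ≈ 5.8182)
p(V) = 3/2 (p(V) = -1/2*(-3) = 3/2)
v(L) = 0
G(O) = O**2 - 4*O (G(O) = (O**2 - 5*O) + O = O**2 - 4*O)
sqrt(-1137 + G(v(p(Z)))) = sqrt(-1137 + 0*(-4 + 0)) = sqrt(-1137 + 0*(-4)) = sqrt(-1137 + 0) = sqrt(-1137) = I*sqrt(1137)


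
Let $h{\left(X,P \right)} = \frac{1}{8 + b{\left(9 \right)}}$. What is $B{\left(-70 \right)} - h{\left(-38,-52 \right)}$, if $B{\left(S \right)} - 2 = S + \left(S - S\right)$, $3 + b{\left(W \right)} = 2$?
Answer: $- \frac{477}{7} \approx -68.143$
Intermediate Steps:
$b{\left(W \right)} = -1$ ($b{\left(W \right)} = -3 + 2 = -1$)
$B{\left(S \right)} = 2 + S$ ($B{\left(S \right)} = 2 + \left(S + \left(S - S\right)\right) = 2 + \left(S + 0\right) = 2 + S$)
$h{\left(X,P \right)} = \frac{1}{7}$ ($h{\left(X,P \right)} = \frac{1}{8 - 1} = \frac{1}{7}$)
$B{\left(-70 \right)} - h{\left(-38,-52 \right)} = \left(2 - 70\right) - \frac{1}{7} = -68 - \frac{1}{7} = - \frac{477}{7}$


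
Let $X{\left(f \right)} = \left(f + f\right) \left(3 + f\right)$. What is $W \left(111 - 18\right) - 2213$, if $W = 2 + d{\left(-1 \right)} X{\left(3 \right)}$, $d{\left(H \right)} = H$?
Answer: $-5375$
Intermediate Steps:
$X{\left(f \right)} = 2 f \left(3 + f\right)$
$W = -34$ ($W = 2 - 2 \cdot 3 \left(3 + 3\right) = 2 - 2 \cdot 3 \cdot 6 = 2 - 36 = -34$)
$W \left(111 - 18\right) - 2213 = - 34 \left(111 - 18\right) - 2213 = \left(-34\right) 93 - 2213 = -3162 - 2213 = -5375$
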